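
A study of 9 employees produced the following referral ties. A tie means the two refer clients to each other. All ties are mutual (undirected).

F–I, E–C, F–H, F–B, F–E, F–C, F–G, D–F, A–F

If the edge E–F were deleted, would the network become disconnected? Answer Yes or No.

Even without that edge, E still reaches F via E – C – F, so the network stays connected. Not a bridge.

No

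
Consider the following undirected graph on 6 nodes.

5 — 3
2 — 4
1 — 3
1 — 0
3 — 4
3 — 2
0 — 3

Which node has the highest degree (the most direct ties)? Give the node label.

Degrees — 0:2, 1:2, 2:2, 3:5, 4:2, 5:1.
The maximum is 5, attained only by 3.

3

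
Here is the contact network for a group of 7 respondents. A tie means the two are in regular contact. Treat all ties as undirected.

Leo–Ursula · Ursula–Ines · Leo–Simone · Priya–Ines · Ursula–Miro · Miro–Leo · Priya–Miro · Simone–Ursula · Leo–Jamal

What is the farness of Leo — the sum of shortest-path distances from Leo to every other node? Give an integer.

Distances from Leo: Ines:2, Jamal:1, Miro:1, Priya:2, Simone:1, Ursula:1.
Sum = 2 + 1 + 1 + 2 + 1 + 1 = 8.

8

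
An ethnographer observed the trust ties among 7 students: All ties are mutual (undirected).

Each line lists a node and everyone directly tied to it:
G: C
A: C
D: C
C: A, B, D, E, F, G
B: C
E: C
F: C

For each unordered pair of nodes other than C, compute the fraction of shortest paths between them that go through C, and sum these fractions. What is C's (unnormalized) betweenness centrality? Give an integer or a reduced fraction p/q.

15

Pairs whose geodesics pass through C — A–E: 1; A–F: 1; A–D: 1; A–G: 1; A–B: 1; E–F: 1; E–D: 1; E–G: 1; E–B: 1; F–D: 1; F–G: 1; F–B: 1; D–G: 1; D–B: 1 … (+1 more pairs).
All other pairs contribute 0.
Summing the contributions gives betweenness(C) = 15.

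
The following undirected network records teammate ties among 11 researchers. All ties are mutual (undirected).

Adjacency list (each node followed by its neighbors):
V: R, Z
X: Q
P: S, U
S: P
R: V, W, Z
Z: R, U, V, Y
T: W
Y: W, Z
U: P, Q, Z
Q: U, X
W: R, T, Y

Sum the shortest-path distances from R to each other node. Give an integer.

Distances from R: P:3, Q:3, S:4, T:2, U:2, V:1, W:1, X:4, Y:2, Z:1.
Sum = 3 + 3 + 4 + 2 + 2 + 1 + 1 + 4 + 2 + 1 = 23.

23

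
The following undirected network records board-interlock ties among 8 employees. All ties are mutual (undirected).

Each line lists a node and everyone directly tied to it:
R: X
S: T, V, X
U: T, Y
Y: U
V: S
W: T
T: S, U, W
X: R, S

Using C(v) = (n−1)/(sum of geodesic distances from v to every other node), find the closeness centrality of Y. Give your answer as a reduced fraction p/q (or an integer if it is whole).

Distances from Y: R:5, S:3, T:2, U:1, V:4, W:3, X:4. Sum = 22.
n = 8, so closeness = 7/22.

7/22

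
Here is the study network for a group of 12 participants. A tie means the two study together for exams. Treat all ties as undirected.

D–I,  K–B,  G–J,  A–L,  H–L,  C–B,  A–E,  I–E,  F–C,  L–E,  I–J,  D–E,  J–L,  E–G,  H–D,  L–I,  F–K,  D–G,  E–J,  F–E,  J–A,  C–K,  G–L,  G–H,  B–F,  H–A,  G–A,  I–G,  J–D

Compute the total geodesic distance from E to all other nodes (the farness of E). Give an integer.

Distances from E: A:1, B:2, C:2, D:1, F:1, G:1, H:2, I:1, J:1, K:2, L:1.
Sum = 1 + 2 + 2 + 1 + 1 + 1 + 2 + 1 + 1 + 2 + 1 = 15.

15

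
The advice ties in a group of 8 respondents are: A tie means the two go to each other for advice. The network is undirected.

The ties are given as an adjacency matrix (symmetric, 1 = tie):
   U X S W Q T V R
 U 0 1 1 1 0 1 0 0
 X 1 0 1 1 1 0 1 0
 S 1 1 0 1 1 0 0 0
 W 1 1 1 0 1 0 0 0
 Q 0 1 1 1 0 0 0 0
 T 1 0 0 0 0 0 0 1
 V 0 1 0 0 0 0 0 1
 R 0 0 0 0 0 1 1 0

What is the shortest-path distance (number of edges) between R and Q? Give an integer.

One shortest route is R – V – X – Q, which uses 3 edges, and at distance 2 from R we only reach {U, X}, which does not include Q. So d(R,Q) = 3.

3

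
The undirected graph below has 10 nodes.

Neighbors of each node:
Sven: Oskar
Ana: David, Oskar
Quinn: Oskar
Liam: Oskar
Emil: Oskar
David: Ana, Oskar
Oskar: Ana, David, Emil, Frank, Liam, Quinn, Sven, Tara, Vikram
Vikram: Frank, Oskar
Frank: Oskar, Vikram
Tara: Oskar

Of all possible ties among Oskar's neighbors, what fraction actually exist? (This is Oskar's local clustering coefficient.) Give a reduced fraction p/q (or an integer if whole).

Oskar's neighbors: Ana, David, Emil, Frank, Liam, Quinn, Sven, Tara, and Vikram (k = 9).
Possible neighbor pairs: C(9,2) = 36. Edges among them: Ana–David, Frank–Vikram → e = 2.
Clustering(Oskar) = 2/36 = 1/18.

1/18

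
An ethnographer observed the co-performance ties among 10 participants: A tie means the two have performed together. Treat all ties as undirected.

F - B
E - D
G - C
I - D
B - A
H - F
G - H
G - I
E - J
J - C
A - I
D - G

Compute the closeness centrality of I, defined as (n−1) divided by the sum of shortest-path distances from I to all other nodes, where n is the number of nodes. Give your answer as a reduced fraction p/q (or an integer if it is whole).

Distances from I: A:1, B:2, C:2, D:1, E:2, F:3, G:1, H:2, J:3. Sum = 17.
n = 10, so closeness = 9/17.

9/17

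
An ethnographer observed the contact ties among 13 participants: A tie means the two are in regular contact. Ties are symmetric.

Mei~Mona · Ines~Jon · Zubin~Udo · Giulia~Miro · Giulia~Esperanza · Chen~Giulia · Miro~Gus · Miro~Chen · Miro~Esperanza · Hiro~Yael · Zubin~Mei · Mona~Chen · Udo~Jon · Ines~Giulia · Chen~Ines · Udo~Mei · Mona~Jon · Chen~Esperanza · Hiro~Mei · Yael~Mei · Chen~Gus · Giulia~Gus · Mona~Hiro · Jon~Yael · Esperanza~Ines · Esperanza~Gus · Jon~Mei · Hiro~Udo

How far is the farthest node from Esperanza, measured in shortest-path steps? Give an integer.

Distances from Esperanza: Chen:1, Giulia:1, Gus:1, Hiro:3, Ines:1, Jon:2, Mei:3, Miro:1, Mona:2, Udo:3, Yael:3, Zubin:4.
The largest is 4 (to Zubin), so the eccentricity of Esperanza is 4.

4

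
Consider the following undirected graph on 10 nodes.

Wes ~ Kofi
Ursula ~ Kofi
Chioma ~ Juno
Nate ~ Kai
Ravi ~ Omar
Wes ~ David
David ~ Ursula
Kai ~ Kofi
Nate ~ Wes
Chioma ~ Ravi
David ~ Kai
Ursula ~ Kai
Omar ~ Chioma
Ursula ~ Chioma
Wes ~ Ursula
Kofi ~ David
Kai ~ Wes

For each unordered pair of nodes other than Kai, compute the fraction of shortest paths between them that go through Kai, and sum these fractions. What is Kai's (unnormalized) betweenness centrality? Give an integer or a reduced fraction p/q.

7/2

Pairs whose geodesics pass through Kai — Kofi–Nate: 1/2; Nate–Ursula: 1/2; Nate–David: 1/2; Nate–Ravi: 1/2; Nate–Omar: 1/2; Nate–Juno: 1/2; Nate–Chioma: 1/2.
All other pairs contribute 0.
Summing the contributions gives betweenness(Kai) = 7/2.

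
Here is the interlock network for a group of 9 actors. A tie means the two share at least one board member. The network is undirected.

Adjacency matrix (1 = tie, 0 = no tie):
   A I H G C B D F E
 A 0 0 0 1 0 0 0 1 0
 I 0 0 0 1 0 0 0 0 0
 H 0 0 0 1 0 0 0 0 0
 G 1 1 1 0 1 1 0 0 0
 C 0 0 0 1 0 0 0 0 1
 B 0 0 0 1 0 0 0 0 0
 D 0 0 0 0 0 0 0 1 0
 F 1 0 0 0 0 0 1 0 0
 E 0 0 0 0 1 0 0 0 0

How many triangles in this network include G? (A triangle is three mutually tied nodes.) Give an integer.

0

G's neighbors are A, B, C, H, and I, but none of them are tied to each other, so no triangle contains G.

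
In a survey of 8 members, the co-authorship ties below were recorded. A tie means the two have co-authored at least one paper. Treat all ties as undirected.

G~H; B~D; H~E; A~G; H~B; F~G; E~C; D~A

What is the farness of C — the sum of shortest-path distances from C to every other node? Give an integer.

21

Distances from C: A:4, B:3, D:4, E:1, F:4, G:3, H:2.
Sum = 4 + 3 + 4 + 1 + 4 + 3 + 2 = 21.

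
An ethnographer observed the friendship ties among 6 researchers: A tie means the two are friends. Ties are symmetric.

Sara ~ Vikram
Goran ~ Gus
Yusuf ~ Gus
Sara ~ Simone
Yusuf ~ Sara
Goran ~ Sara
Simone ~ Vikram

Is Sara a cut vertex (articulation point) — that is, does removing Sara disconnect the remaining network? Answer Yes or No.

Yes

Removing Sara leaves {Simone and Vikram} with no path to {Goran, Gus, and Yusuf}, so the network splits into 2 components. Sara is a cut vertex.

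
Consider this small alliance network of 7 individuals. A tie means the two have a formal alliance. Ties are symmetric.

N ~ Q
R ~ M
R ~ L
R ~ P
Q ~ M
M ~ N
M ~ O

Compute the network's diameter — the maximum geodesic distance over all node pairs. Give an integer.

3

Eccentricity of each node (its greatest distance to any other): L:3, M:2, N:3, O:3, P:3, Q:3, R:2.
The maximum eccentricity is 3, realized for instance by the pair N–L via N – M – R – L. So the diameter is 3.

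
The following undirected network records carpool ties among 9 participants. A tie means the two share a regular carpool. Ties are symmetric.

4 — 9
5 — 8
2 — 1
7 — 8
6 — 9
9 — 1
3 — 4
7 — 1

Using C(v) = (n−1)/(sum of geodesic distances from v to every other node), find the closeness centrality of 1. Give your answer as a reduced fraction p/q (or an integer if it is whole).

Distances from 1: 2:1, 3:3, 4:2, 5:3, 6:2, 7:1, 8:2, 9:1. Sum = 15.
n = 9, so closeness = 8/15.

8/15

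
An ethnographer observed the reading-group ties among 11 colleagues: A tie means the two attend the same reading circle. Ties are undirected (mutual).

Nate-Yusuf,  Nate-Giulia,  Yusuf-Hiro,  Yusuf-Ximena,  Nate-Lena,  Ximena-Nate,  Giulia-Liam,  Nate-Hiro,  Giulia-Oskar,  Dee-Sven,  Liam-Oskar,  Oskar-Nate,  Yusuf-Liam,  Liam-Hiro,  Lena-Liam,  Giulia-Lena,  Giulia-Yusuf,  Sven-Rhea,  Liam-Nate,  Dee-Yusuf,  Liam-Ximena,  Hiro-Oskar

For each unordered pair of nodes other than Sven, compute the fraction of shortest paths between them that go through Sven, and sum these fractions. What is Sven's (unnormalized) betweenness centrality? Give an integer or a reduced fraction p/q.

9

Pairs whose geodesics pass through Sven — Dee–Rhea: 1; Rhea–Lena: 3/3; Rhea–Liam: 1; Rhea–Giulia: 1; Rhea–Hiro: 1; Rhea–Yusuf: 1; Rhea–Oskar: 4/4; Rhea–Ximena: 1; Rhea–Nate: 1.
All other pairs contribute 0.
Summing the contributions gives betweenness(Sven) = 9.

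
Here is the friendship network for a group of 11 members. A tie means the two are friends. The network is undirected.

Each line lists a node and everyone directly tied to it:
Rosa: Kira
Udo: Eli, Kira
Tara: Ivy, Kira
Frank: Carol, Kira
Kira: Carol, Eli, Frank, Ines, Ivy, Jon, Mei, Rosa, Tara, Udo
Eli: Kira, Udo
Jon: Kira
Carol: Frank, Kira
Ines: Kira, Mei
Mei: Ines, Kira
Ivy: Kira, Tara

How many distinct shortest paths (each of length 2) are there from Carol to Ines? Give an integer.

The shortest distance is 2, and the only length-2 path is Carol–Kira–Ines. So there is exactly 1 shortest path.

1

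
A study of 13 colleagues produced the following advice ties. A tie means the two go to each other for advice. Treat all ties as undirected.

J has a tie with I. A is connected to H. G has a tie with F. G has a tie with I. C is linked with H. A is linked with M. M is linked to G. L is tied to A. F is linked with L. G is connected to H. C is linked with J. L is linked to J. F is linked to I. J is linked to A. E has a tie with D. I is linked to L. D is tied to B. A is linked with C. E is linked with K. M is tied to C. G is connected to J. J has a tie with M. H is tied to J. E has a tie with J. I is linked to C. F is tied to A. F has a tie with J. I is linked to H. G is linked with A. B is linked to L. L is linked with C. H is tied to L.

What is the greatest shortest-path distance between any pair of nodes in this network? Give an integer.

Eccentricity of each node (its greatest distance to any other): A:3, B:3, C:3, D:3, E:2, F:3, G:3, H:3, I:3, J:2, K:3, L:3, M:3.
The maximum eccentricity is 3, realized for instance by the pair G–K via G – J – E – K. So the diameter is 3.

3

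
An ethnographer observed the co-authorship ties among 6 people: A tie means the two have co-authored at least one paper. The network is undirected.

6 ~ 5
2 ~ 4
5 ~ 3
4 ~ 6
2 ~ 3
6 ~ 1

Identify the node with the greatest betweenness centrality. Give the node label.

6

Unnormalized betweenness of each node: 1:0, 2:1, 3:1, 4:2, 5:2, 6:5.
6 has the largest value, 5, making it the main broker — the node through which the most shortest paths run.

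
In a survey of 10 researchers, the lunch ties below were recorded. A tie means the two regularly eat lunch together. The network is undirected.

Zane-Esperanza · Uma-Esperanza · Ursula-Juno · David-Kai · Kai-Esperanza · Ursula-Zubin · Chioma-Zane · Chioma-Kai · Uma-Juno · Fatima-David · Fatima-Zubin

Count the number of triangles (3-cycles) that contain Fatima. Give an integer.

Fatima's neighbors are David and Zubin, but none of them are tied to each other, so no triangle contains Fatima.

0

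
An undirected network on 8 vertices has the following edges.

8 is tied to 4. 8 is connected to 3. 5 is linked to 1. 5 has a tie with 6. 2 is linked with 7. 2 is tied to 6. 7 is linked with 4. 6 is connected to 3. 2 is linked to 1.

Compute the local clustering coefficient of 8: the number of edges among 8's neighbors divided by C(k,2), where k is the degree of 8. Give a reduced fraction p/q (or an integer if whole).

8's neighbors: 3 and 4 (k = 2).
Possible neighbor pairs: C(2,2) = 1. Edges among them: none → e = 0.
Clustering(8) = 0/1.

0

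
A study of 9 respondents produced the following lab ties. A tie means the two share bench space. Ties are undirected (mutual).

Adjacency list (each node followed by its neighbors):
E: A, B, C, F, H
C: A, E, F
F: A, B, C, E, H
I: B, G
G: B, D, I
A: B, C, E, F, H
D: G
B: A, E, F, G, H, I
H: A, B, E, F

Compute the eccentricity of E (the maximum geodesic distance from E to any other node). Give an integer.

3

Distances from E: A:1, B:1, C:1, D:3, F:1, G:2, H:1, I:2.
The largest is 3 (to D), so the eccentricity of E is 3.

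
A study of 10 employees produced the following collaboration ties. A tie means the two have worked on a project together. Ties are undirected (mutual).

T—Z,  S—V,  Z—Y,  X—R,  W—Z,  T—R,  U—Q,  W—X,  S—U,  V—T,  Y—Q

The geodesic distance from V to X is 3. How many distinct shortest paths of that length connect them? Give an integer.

1

The shortest distance is 3, and the only length-3 path is V–T–R–X. So there is exactly 1 shortest path.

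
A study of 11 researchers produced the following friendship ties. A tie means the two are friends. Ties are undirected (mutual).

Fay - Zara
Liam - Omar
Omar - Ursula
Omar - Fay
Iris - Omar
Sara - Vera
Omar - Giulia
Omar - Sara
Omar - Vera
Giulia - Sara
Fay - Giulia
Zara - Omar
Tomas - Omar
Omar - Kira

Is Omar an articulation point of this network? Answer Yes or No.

Removing Omar leaves {Iris} with no path to {Tomas}, so the network splits into 6 components. Omar is a cut vertex.

Yes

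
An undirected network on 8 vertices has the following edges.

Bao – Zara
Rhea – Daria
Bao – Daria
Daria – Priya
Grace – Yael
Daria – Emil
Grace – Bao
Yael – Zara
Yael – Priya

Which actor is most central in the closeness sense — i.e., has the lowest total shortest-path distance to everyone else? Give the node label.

Daria

Farness (sum of distances to all others) for each node — Bao:11, Daria:10, Emil:16, Grace:14, Priya:12, Rhea:16, Yael:13, Zara:14.
The smallest farness is 10, for Daria, so Daria has the highest closeness.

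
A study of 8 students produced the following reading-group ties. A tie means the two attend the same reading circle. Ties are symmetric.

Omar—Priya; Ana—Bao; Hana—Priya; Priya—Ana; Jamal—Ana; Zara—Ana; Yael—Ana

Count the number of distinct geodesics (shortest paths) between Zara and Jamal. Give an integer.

The shortest distance is 2, and the only length-2 path is Zara–Ana–Jamal. So there is exactly 1 shortest path.

1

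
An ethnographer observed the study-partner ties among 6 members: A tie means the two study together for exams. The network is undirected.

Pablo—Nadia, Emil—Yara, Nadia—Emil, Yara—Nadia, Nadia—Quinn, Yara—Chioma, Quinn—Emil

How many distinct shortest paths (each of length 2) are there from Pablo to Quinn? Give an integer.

1

The shortest distance is 2, and the only length-2 path is Pablo–Nadia–Quinn. So there is exactly 1 shortest path.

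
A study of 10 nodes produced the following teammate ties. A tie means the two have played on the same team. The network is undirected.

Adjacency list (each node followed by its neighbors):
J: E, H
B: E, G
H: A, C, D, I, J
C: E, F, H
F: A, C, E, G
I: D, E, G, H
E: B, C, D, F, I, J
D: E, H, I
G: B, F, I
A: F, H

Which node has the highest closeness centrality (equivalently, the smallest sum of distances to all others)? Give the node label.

Farness (sum of distances to all others) for each node — A:17, B:18, C:15, D:15, E:12, F:14, G:16, H:14, I:14, J:17.
The smallest farness is 12, for E, so E has the highest closeness.

E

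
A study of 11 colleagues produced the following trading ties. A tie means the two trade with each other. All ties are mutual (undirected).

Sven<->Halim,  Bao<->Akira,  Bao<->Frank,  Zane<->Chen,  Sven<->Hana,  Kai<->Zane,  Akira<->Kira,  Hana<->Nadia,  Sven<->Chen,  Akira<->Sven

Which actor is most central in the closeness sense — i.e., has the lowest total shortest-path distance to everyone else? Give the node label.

Sven

Farness (sum of distances to all others) for each node — Akira:21, Bao:28, Chen:23, Frank:37, Halim:27, Hana:25, Kai:39, Kira:30, Nadia:34, Sven:18, Zane:30.
The smallest farness is 18, for Sven, so Sven has the highest closeness.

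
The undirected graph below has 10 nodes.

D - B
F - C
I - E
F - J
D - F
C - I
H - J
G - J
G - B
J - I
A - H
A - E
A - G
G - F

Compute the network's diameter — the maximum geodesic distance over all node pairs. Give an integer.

Eccentricity of each node (its greatest distance to any other): A:3, B:3, C:3, D:4, E:4, F:3, G:2, H:3, I:3, J:2.
The maximum eccentricity is 4, realized for instance by the pair E–D via E – I – C – F – D. So the diameter is 4.

4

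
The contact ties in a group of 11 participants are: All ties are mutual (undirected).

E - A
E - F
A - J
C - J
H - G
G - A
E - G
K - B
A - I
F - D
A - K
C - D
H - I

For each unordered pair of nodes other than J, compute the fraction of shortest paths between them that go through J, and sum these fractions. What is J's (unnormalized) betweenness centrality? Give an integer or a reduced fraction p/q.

Pairs whose geodesics pass through J — D–B: 1/2; D–I: 1/2; D–A: 1/2; D–K: 1/2; H–C: 2/2; B–C: 1; E–C: 1/2; I–C: 1; A–C: 1; G–C: 1; K–C: 1.
All other pairs contribute 0.
Summing the contributions gives betweenness(J) = 17/2.

17/2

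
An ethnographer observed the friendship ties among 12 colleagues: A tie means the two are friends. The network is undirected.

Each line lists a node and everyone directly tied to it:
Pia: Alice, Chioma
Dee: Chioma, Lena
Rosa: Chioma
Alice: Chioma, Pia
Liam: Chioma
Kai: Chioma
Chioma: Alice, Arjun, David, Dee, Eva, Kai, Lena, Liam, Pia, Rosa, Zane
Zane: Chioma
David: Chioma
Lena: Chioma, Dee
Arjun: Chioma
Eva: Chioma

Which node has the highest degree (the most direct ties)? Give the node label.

Degrees — Alice:2, Arjun:1, Chioma:11, David:1, Dee:2, Eva:1, Kai:1, Lena:2, Liam:1, Pia:2, Rosa:1, Zane:1.
The maximum is 11, attained only by Chioma.

Chioma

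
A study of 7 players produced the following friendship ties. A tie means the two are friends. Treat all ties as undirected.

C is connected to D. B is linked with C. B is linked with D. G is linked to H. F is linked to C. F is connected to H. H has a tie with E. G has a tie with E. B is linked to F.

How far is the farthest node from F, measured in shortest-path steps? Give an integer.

Distances from F: B:1, C:1, D:2, E:2, G:2, H:1.
The largest is 2 (to G, E, and D), so the eccentricity of F is 2.

2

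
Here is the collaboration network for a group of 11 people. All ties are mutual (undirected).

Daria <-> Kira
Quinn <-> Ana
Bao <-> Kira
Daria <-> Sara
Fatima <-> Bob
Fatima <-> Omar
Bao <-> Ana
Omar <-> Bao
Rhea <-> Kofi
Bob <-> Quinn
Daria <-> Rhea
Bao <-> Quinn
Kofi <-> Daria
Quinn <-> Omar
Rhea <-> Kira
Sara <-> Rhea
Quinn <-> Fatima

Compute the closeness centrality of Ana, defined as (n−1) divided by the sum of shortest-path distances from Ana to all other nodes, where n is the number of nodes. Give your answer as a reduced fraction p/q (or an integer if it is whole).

Distances from Ana: Bao:1, Bob:2, Daria:3, Fatima:2, Kira:2, Kofi:4, Omar:2, Quinn:1, Rhea:3, Sara:4. Sum = 24.
n = 11, so closeness = 10/24 = 5/12.

5/12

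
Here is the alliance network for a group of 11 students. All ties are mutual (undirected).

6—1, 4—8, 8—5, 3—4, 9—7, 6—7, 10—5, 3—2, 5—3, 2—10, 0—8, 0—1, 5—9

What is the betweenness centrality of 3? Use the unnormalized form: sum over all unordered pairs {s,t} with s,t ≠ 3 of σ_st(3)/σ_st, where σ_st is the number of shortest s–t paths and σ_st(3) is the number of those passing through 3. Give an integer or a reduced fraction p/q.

Pairs whose geodesics pass through 3 — 10–4: 2/3; 2–4: 1; 2–8: 2/3; 2–0: 2/3; 2–1: 2/3; 2–6: 1/2; 2–7: 1/2; 2–9: 1/2; 2–5: 1/2; 4–7: 1/2; 4–9: 1/2; 4–5: 1/2.
All other pairs contribute 0.
Summing the contributions gives betweenness(3) = 43/6.

43/6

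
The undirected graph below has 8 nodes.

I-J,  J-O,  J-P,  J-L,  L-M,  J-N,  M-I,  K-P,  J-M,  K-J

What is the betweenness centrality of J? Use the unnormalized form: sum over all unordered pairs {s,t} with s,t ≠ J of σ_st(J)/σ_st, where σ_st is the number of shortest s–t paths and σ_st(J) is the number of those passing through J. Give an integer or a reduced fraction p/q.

35/2

Pairs whose geodesics pass through J — M–O: 1; M–K: 1; M–P: 1; M–N: 1; I–O: 1; I–L: 1/2; I–K: 1; I–P: 1; I–N: 1; O–L: 1; O–K: 1; O–P: 1; O–N: 1; L–K: 1 … (+4 more pairs).
All other pairs contribute 0.
Summing the contributions gives betweenness(J) = 35/2.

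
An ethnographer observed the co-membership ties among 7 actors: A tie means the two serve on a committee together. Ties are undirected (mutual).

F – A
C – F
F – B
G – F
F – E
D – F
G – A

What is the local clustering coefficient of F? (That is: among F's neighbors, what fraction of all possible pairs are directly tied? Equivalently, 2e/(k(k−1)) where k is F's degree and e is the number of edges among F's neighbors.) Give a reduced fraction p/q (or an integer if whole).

F's neighbors: A, B, C, D, E, and G (k = 6).
Possible neighbor pairs: C(6,2) = 15. Edges among them: A–G → e = 1.
Clustering(F) = 1/15.

1/15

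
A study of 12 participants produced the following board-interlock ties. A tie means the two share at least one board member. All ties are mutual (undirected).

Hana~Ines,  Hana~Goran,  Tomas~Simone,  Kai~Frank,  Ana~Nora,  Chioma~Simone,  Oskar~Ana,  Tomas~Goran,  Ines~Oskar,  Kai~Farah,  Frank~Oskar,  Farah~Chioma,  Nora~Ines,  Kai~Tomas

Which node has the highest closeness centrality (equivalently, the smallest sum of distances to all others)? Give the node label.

Farness (sum of distances to all others) for each node — Ana:34, Chioma:36, Farah:31, Frank:25, Goran:27, Hana:28, Ines:28, Kai:24, Nora:36, Oskar:26, Simone:32, Tomas:25.
The smallest farness is 24, for Kai, so Kai has the highest closeness.

Kai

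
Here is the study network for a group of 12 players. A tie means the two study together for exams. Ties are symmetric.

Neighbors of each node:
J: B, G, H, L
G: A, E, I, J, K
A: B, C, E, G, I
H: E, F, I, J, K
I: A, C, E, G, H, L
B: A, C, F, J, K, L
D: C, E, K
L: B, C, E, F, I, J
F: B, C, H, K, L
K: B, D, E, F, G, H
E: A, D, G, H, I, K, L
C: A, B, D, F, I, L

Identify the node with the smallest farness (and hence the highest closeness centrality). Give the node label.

Farness (sum of distances to all others) for each node — A:17, B:16, C:16, D:20, E:15, F:17, G:17, H:17, I:16, J:19, K:16, L:16.
The smallest farness is 15, for E, so E has the highest closeness.

E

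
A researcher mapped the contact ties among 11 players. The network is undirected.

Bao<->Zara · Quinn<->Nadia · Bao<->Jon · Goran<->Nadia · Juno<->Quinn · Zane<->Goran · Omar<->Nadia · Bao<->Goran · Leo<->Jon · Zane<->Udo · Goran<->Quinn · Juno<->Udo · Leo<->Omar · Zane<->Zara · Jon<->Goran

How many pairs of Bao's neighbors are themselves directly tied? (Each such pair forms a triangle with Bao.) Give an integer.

1

Bao's neighbors: Goran, Jon, and Zara.
Neighbor pairs that are themselves tied: Bao–Goran–Jon. Each forms one triangle with Bao, for 1 in total.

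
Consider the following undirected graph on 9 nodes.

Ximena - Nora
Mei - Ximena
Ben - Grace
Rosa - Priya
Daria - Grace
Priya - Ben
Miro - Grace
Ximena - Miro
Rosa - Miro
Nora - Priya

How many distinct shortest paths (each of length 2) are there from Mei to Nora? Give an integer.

1

The shortest distance is 2, and the only length-2 path is Mei–Ximena–Nora. So there is exactly 1 shortest path.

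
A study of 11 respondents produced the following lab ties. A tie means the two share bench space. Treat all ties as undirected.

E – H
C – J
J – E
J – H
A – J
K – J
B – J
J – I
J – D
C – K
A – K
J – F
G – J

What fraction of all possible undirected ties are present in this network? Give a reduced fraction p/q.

13/55

There are 13 edges and 11 nodes, so the maximum possible is C(11,2) = 55.
Density = 13/55.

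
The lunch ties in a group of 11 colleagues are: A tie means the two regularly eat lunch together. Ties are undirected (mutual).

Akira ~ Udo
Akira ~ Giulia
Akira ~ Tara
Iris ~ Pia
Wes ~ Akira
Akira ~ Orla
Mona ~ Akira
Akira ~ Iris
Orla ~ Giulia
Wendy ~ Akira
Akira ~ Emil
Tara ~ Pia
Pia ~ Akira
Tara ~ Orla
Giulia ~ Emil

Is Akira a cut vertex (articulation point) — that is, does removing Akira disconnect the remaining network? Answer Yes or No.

Yes

Removing Akira leaves {Emil, Giulia, Iris, Orla, Pia, and Tara} with no path to {Wendy}, so the network splits into 5 components. Akira is a cut vertex.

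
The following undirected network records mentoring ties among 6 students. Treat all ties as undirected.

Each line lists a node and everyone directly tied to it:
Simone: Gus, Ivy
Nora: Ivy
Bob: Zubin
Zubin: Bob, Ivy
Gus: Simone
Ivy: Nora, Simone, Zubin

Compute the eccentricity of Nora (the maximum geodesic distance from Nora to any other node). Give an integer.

Distances from Nora: Bob:3, Gus:3, Ivy:1, Simone:2, Zubin:2.
The largest is 3 (to Gus and Bob), so the eccentricity of Nora is 3.

3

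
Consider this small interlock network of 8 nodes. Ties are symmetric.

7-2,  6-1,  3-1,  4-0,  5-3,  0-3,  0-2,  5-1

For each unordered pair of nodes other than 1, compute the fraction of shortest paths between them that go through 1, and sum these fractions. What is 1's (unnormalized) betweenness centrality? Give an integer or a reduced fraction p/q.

Pairs whose geodesics pass through 1 — 6–3: 1; 6–2: 1; 6–7: 1; 6–0: 1; 6–5: 1; 6–4: 1.
All other pairs contribute 0.
Summing the contributions gives betweenness(1) = 6.

6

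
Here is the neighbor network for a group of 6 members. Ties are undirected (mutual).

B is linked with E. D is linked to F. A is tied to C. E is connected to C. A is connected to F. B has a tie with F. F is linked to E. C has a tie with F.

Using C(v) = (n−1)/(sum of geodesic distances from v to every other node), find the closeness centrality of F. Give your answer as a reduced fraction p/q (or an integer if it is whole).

Distances from F: A:1, B:1, C:1, D:1, E:1. Sum = 5.
n = 6, so closeness = 5/5 = 1.

1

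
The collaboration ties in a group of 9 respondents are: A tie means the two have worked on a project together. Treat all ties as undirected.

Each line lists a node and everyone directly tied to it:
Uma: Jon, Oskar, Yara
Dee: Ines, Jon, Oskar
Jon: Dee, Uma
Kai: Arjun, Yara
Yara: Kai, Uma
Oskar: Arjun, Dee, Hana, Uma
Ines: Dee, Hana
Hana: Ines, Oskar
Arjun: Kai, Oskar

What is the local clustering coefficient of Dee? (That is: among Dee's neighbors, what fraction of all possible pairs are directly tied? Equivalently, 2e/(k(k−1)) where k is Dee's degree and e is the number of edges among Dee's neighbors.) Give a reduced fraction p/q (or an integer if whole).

0

Dee's neighbors: Ines, Jon, and Oskar (k = 3).
Possible neighbor pairs: C(3,2) = 3. Edges among them: none → e = 0.
Clustering(Dee) = 0/3 = 0.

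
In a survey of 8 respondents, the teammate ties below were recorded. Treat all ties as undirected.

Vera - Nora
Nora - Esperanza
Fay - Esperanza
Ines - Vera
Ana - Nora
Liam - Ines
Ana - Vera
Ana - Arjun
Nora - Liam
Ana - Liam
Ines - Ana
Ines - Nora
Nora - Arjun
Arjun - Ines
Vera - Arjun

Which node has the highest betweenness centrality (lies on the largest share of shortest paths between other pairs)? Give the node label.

Nora

Unnormalized betweenness of each node: Ana:2/3, Arjun:0, Esperanza:6, Fay:0, Ines:2/3, Liam:0, Nora:32/3, Vera:0.
Nora has the largest value, 32/3, making it the main broker — the node through which the most shortest paths run.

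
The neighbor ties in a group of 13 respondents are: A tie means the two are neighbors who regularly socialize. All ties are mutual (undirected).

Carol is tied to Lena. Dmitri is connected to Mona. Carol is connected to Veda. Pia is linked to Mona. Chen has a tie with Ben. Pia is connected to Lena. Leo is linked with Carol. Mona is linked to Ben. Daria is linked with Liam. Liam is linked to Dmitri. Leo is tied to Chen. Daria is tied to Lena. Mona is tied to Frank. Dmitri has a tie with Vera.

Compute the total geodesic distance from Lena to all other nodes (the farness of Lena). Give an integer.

Distances from Lena: Ben:3, Carol:1, Chen:3, Daria:1, Dmitri:3, Frank:3, Leo:2, Liam:2, Mona:2, Pia:1, Veda:2, Vera:4.
Sum = 3 + 1 + 3 + 1 + 3 + 3 + 2 + 2 + 2 + 1 + 2 + 4 = 27.

27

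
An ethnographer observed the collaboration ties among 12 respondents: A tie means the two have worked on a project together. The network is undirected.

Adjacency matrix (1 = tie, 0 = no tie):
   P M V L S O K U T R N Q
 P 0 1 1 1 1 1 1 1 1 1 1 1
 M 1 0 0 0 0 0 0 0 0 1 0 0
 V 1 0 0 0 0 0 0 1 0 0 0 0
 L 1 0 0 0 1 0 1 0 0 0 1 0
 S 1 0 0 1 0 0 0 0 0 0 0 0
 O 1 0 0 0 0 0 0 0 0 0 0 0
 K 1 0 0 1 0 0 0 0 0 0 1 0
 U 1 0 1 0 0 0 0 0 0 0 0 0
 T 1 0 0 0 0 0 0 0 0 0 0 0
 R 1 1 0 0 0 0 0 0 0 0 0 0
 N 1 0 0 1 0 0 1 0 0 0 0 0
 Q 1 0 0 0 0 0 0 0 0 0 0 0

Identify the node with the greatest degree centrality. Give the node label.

P

Degrees — K:3, L:4, M:2, N:3, O:1, P:11, Q:1, R:2, S:2, T:1, U:2, V:2.
The maximum is 11, attained only by P.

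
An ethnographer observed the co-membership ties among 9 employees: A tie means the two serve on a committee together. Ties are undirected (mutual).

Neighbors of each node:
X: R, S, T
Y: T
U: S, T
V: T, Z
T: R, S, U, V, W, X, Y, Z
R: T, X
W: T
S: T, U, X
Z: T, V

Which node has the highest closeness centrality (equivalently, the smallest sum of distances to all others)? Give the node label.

T

Farness (sum of distances to all others) for each node — R:14, S:13, T:8, U:14, V:14, W:15, X:13, Y:15, Z:14.
The smallest farness is 8, for T, so T has the highest closeness.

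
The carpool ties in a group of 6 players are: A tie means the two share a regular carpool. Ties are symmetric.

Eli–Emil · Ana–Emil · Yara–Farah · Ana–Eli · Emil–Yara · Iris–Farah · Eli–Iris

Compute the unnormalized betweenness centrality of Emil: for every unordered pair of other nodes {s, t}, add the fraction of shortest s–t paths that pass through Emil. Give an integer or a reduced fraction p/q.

Pairs whose geodesics pass through Emil — Yara–Eli: 1; Yara–Ana: 1; Farah–Ana: 1/2.
All other pairs contribute 0.
Summing the contributions gives betweenness(Emil) = 5/2.

5/2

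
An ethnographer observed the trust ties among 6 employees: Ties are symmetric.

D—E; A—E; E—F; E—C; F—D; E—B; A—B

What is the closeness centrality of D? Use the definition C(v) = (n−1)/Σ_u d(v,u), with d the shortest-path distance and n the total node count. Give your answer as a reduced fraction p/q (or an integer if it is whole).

5/8

Distances from D: A:2, B:2, C:2, E:1, F:1. Sum = 8.
n = 6, so closeness = 5/8.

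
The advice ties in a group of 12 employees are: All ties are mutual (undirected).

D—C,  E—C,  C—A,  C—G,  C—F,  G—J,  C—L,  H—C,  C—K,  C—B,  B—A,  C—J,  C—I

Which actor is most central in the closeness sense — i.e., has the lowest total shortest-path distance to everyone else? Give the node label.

Farness (sum of distances to all others) for each node — A:20, B:20, C:11, D:21, E:21, F:21, G:20, H:21, I:21, J:20, K:21, L:21.
The smallest farness is 11, for C, so C has the highest closeness.

C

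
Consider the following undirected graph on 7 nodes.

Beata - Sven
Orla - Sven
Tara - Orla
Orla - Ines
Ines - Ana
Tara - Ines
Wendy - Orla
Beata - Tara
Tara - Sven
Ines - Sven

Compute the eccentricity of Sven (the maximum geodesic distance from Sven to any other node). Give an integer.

Distances from Sven: Ana:2, Beata:1, Ines:1, Orla:1, Tara:1, Wendy:2.
The largest is 2 (to Ana and Wendy), so the eccentricity of Sven is 2.

2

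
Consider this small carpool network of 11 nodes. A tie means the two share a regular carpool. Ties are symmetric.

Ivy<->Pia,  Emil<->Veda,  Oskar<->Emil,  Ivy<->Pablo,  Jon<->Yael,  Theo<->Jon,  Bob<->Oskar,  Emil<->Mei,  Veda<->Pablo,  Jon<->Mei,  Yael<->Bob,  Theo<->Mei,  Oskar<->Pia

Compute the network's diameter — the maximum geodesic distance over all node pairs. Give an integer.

5

Eccentricity of each node (its greatest distance to any other): Bob:4, Emil:3, Ivy:5, Jon:5, Mei:4, Oskar:3, Pablo:5, Pia:4, Theo:5, Veda:4, Yael:5.
The maximum eccentricity is 5, realized for instance by the pair Ivy–Theo via Ivy – Pia – Oskar – Emil – Mei – Theo. So the diameter is 5.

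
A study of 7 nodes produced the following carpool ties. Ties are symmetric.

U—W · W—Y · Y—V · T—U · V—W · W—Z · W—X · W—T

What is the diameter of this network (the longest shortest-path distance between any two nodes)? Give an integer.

Eccentricity of each node (its greatest distance to any other): T:2, U:2, V:2, W:1, X:2, Y:2, Z:2.
The maximum eccentricity is 2, realized for instance by the pair T–Y via T – W – Y. So the diameter is 2.

2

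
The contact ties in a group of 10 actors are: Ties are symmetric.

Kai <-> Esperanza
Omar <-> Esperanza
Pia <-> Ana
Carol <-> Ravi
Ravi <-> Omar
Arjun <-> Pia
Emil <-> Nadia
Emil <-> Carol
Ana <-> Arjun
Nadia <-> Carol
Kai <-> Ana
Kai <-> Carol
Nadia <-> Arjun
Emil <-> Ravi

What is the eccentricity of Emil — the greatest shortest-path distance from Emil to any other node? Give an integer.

3

Distances from Emil: Ana:3, Arjun:2, Carol:1, Esperanza:3, Kai:2, Nadia:1, Omar:2, Pia:3, Ravi:1.
The largest is 3 (to Esperanza, Ana, and Pia), so the eccentricity of Emil is 3.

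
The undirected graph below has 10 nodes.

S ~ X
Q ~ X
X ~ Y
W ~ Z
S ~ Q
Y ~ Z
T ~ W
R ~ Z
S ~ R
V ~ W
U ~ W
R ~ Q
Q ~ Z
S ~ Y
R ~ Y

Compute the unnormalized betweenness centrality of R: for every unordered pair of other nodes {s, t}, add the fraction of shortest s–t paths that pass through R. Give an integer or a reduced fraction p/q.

23/12

Pairs whose geodesics pass through R — U–S: 1/3; V–S: 1/3; W–S: 1/3; T–S: 1/3; S–Z: 1/3; Y–Q: 1/4.
All other pairs contribute 0.
Summing the contributions gives betweenness(R) = 23/12.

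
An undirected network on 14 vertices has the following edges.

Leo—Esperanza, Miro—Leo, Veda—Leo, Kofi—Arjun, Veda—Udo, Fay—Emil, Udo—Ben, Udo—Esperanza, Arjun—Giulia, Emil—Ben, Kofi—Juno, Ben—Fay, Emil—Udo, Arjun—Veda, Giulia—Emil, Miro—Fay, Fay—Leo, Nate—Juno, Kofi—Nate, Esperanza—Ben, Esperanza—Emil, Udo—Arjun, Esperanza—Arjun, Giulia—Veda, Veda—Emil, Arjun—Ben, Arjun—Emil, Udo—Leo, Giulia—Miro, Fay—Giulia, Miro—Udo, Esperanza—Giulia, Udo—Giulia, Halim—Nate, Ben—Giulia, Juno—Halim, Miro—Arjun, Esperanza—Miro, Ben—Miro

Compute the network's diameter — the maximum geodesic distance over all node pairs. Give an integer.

5

Eccentricity of each node (its greatest distance to any other): Arjun:3, Ben:4, Emil:4, Esperanza:4, Fay:5, Giulia:4, Halim:5, Juno:4, Kofi:3, Leo:5, Miro:4, Nate:4, Udo:4, Veda:4.
The maximum eccentricity is 5, realized for instance by the pair Leo–Halim via Leo – Miro – Arjun – Kofi – Nate – Halim. So the diameter is 5.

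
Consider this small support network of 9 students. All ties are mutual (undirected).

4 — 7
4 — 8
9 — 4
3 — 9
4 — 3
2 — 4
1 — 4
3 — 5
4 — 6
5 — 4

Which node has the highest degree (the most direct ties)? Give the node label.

4

Degrees — 1:1, 2:1, 3:3, 4:8, 5:2, 6:1, 7:1, 8:1, 9:2.
The maximum is 8, attained only by 4.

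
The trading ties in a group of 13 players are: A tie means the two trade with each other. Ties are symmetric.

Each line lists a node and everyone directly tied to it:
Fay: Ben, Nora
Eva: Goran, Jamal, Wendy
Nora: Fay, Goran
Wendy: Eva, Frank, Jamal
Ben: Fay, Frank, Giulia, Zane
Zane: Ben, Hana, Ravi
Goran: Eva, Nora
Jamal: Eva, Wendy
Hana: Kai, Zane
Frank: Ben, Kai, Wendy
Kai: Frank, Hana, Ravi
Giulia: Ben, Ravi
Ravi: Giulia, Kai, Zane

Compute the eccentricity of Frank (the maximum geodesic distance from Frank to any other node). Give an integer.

Distances from Frank: Ben:1, Eva:2, Fay:2, Giulia:2, Goran:3, Hana:2, Jamal:2, Kai:1, Nora:3, Ravi:2, Wendy:1, Zane:2.
The largest is 3 (to Goran and Nora), so the eccentricity of Frank is 3.

3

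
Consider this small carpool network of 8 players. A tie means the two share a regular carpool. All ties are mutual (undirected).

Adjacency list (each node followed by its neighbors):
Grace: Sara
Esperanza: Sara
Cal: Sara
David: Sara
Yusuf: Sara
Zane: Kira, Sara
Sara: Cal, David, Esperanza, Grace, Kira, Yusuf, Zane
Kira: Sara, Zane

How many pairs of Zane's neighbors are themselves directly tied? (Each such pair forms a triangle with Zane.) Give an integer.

Zane's neighbors: Kira and Sara.
Neighbor pairs that are themselves tied: Zane–Kira–Sara. Each forms one triangle with Zane, for 1 in total.

1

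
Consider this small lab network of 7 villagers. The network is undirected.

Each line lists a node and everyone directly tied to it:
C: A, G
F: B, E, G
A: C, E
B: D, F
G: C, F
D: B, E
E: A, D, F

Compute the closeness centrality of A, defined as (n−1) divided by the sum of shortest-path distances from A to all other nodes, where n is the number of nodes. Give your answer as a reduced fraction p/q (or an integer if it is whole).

Distances from A: B:3, C:1, D:2, E:1, F:2, G:2. Sum = 11.
n = 7, so closeness = 6/11.

6/11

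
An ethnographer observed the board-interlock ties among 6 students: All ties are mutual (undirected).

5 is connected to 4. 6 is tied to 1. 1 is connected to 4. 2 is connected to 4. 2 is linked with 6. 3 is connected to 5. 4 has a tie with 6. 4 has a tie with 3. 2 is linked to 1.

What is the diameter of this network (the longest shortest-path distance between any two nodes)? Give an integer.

2

Eccentricity of each node (its greatest distance to any other): 1:2, 2:2, 3:2, 4:1, 5:2, 6:2.
The maximum eccentricity is 2, realized for instance by the pair 2–3 via 2 – 4 – 3. So the diameter is 2.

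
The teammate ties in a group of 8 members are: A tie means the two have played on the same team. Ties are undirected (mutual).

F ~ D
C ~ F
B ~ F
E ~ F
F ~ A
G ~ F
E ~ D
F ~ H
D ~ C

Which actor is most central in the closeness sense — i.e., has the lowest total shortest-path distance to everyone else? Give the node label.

Farness (sum of distances to all others) for each node — A:13, B:13, C:12, D:11, E:12, F:7, G:13, H:13.
The smallest farness is 7, for F, so F has the highest closeness.

F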